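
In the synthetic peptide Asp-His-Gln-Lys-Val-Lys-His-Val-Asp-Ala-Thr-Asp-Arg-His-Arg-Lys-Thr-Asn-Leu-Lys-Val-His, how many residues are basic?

Lysine (K), arginine (R), and histidine (H) have basic, nitrogen-containing side chains.
Matching residues: His2, Lys4, Lys6, His7, Arg13, His14, Arg15, Lys16, Lys20, His22.

10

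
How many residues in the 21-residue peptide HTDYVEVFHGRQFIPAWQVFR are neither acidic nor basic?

Acidic: D, E. Basic: K, R, H. All other residues are neither.
Matching residues: T2, Y4, V5, V7, F8, G10, Q12, F13, I14, P15, A16, W17, Q18, V19, F20.

15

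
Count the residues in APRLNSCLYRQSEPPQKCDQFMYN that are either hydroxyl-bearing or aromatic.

Hydroxyl-bearing: S, T, Y. Aromatic: F, W, Y.
Hydroxyl-bearing residues here: S6, Y9, S12, Y23 (4).
Aromatic residues here: Y9, F21, Y23 (3).
Y is in both groups, so the 2 Y residues must not be double-counted.
Total = 4 + 3 − 2 = 5.

5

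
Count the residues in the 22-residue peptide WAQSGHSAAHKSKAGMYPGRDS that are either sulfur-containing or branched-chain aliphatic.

1

Sulfur-containing: C, M. Branched-chain aliphatic: I, L, V.
Sulfur-containing residues here: M16 (1).
Branched-chain aliphatic residues here: none (0).
The two groups share no amino acid, so total = 1 + 0 = 1.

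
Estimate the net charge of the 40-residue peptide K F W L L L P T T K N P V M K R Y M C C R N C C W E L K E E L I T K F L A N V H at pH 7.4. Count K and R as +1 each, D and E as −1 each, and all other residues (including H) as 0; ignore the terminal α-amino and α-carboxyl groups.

Positive (K, R): K1, K10, K15, R16, R21, K28, K34 → +7.
Negative (D, E): E26, E29, E30 → −3.
Net charge = (+7) + (−3) = +4.

+4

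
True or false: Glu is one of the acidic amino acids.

True

Aspartate (D) and glutamate (E) have carboxylic-acid side chains and are the acidic amino acids.
Glutamate is in this group.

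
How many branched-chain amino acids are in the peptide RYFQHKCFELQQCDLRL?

V, L, and I make up the branched-chain aliphatic group.
Matching residues: L10, L15, L17.

3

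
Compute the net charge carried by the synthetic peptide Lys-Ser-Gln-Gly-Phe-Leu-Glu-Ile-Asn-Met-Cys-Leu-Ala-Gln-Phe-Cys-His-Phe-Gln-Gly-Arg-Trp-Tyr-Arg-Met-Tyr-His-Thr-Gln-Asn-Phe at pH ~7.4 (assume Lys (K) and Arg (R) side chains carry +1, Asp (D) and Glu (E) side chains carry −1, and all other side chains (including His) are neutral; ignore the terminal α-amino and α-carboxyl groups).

Positive (K, R): Lys1, Arg21, Arg24 → +3.
Negative (D, E): Glu7 → −1.
Net charge = (+3) + (−1) = +2.

+2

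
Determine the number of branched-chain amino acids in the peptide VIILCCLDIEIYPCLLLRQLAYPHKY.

11

V, L, and I make up the branched-chain aliphatic group.
Matching residues: V1, I2, I3, L4, L7, I9, I11, L15, L16, L17, L20.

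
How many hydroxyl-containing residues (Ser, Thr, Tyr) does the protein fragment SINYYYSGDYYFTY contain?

Matching residues: S1, Y4, Y5, Y6, S7, Y10, Y11, T13, Y14.

9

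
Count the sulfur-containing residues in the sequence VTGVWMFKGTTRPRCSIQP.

Only Cys (C) and Met (M) have a sulfur atom in the side chain.
Matching residues: M6, C15.

2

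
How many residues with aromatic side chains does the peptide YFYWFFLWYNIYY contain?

The aromatic amino acids are Phe (F, benzyl), Trp (W, indole), and Tyr (Y, phenol).
Matching residues: Y1, F2, Y3, W4, F5, F6, W8, Y9, Y12, Y13.

10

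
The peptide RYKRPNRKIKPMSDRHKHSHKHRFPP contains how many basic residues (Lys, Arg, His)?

Matching residues: R1, K3, R4, R7, K8, K10, R15, H16, K17, H18, H20, K21, H22, R23.

14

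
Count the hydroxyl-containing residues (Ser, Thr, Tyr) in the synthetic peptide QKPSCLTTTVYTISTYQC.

9

Matching residues: S4, T7, T8, T9, Y11, T12, S14, T15, Y16.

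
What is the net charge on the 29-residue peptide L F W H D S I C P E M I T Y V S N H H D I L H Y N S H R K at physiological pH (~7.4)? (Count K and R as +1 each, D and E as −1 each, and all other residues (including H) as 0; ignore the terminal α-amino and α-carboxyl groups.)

Positive (K, R): R28, K29 → +2.
Negative (D, E): D5, E10, D20 → −3.
Net charge = (+2) + (−3) = −1.

-1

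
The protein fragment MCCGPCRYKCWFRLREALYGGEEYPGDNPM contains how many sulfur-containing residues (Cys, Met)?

6

Matching residues: M1, C2, C3, C6, C10, M30.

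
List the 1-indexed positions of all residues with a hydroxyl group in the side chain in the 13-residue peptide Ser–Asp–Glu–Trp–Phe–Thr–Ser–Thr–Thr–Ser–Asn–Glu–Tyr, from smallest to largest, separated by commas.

S, T, and Y are the three residues with a side-chain hydroxyl.
Matching residues: Ser1, Thr6, Ser7, Thr8, Thr9, Ser10, Tyr13.

1, 6, 7, 8, 9, 10, 13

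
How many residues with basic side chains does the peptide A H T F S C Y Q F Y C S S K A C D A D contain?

K, R, and H are the three residues with basic side chains (ε-amine, guanidinium, and imidazole respectively).
Matching residues: H2, K14.

2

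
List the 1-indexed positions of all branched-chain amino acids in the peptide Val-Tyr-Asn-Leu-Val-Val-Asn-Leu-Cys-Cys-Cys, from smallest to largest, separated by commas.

V, L, and I make up the branched-chain aliphatic group.
Matching residues: Val1, Leu4, Val5, Val6, Leu8.

1, 4, 5, 6, 8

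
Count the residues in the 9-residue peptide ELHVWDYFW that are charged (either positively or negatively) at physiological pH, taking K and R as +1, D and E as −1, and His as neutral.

Charged side chains at pH ~7.4: K, R (positive); D, E (negative).
Matching residues: E1, D6.

2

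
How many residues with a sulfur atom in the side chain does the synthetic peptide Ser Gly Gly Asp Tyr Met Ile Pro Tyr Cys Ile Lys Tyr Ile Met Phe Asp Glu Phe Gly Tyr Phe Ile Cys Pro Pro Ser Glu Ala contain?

4

Cysteine (C, thiol) and methionine (M, thioether) are the two sulfur-containing amino acids.
Matching residues: Met6, Cys10, Met15, Cys24.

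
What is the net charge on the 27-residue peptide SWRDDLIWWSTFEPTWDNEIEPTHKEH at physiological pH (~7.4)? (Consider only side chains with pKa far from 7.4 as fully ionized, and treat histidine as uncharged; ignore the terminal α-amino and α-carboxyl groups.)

Near pH 7.4, K and R contribute +1 each, D and E contribute −1 each, and every other side chain (His included, as stated) is uncharged.
Positive (K, R): R3, K25 → +2.
Negative (D, E): D4, D5, E13, D17, E19, E21, E26 → −7.
Net charge = (+2) + (−7) = −5.

-5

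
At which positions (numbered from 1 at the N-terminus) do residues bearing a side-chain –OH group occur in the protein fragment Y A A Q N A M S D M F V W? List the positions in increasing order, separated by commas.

S, T, and Y are the three residues with a side-chain hydroxyl.
Matching residues: Y1, S8.

1, 8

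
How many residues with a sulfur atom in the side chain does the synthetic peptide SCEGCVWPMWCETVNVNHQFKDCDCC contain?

Cysteine (C, thiol) and methionine (M, thioether) are the two sulfur-containing amino acids.
Matching residues: C2, C5, M9, C11, C23, C25, C26.

7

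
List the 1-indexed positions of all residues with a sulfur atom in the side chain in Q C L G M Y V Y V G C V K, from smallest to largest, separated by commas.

Only Cys (C) and Met (M) have a sulfur atom in the side chain.
Matching residues: C2, M5, C11.

2, 5, 11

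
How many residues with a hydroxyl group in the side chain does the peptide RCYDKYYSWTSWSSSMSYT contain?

S, T, and Y are the three residues with a side-chain hydroxyl.
Matching residues: Y3, Y6, Y7, S8, T10, S11, S13, S14, S15, S17, Y18, T19.

12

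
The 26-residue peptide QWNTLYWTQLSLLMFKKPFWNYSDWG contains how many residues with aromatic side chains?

8

F, W, and Y each carry an aromatic ring on the side chain.
Matching residues: W2, Y6, W7, F15, F19, W20, Y22, W25.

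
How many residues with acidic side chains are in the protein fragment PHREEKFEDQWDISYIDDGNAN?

Only D (aspartate) and E (glutamate) carry a side-chain carboxylic acid.
Matching residues: E4, E5, E8, D9, D12, D17, D18.

7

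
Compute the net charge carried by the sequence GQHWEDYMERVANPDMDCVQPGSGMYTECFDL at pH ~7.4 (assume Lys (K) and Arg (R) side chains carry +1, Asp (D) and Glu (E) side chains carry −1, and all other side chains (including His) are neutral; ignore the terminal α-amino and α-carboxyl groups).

Positive (K, R): R10 → +1.
Negative (D, E): E5, D6, E9, D15, D17, E28, D31 → −7.
Net charge = (+1) + (−7) = −6.

-6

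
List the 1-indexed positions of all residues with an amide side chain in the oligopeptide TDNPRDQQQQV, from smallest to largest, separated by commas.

Only N (asparagine) and Q (glutamine) carry a side-chain carboxamide.
Matching residues: N3, Q7, Q8, Q9, Q10.

3, 7, 8, 9, 10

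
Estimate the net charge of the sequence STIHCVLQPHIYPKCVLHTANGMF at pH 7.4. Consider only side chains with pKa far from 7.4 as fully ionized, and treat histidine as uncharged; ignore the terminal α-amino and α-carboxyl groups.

The side chains ionized at physiological pH are Lys/Arg (+1) and Asp/Glu (−1); with His treated as neutral, nothing else contributes.
Positive (K, R): K14 → +1.
Negative (D, E): none → −0.
Net charge = (+1) + (−0) = +1.

+1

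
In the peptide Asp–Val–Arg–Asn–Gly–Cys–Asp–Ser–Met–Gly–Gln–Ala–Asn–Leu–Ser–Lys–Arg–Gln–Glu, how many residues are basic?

3

K, R, and H are the three residues with basic side chains (ε-amine, guanidinium, and imidazole respectively).
Matching residues: Arg3, Lys16, Arg17.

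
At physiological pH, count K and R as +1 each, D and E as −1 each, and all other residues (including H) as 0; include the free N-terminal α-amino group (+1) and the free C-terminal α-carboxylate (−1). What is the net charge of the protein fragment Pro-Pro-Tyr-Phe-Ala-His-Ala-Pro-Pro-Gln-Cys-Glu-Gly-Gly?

-1

Positive (K, R): none → +0.
Negative (D, E): Glu12 → −1.
The N-terminus (+1) and C-terminus (−1) cancel.
Net charge = (+0) + (−1) = −1.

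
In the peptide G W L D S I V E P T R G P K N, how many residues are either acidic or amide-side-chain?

Acidic: D, E. Amide-side-chain: N, Q.
Acidic residues here: D4, E8 (2).
Amide-side-chain residues here: N15 (1).
The two groups share no amino acid, so total = 2 + 1 = 3.

3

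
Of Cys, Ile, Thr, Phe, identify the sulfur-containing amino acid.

Cys

Only Cys (C) and Met (M) have a sulfur atom in the side chain.
Of the listed options, only Cys belongs to this group.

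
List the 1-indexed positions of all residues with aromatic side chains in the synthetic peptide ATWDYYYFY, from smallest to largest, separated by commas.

Phenylalanine (F), tryptophan (W), and tyrosine (Y) have aromatic ring side chains.
Matching residues: W3, Y5, Y6, Y7, F8, Y9.

3, 5, 6, 7, 8, 9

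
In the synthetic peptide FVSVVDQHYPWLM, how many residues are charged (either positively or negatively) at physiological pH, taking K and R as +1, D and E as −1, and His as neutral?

Charged side chains at pH ~7.4: K, R (positive); D, E (negative).
Matching residues: D6.

1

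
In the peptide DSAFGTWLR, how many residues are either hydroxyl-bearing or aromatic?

4

Hydroxyl-bearing: S, T, Y. Aromatic: F, W, Y.
Hydroxyl-bearing residues here: S2, T6 (2).
Aromatic residues here: F4, W7 (2).
(Y belongs to both groups, but none appear in this sequence.) Total = 2 + 2 = 4.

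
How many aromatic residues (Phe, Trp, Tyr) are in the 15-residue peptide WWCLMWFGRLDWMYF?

Matching residues: W1, W2, W6, F7, W12, Y14, F15.

7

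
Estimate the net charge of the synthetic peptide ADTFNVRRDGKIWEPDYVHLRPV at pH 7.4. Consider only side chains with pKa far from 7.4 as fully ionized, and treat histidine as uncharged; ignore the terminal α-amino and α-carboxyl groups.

At pH ~7.4 the Lys and Arg side chains are protonated (+1), the Asp and Glu side chains are deprotonated (−1), and with His taken as neutral all other side chains carry no charge.
Positive (K, R): R7, R8, K11, R21 → +4.
Negative (D, E): D2, D9, E14, D16 → −4.
Net charge = (+4) + (−4) = 0.

0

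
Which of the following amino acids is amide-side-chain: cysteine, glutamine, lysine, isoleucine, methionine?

glutamine

Only N (asparagine) and Q (glutamine) carry a side-chain carboxamide.
Of the listed options, only glutamine belongs to this group.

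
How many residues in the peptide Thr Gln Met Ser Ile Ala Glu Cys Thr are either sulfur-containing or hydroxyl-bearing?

Sulfur-containing: C, M. Hydroxyl-bearing: S, T, Y.
Sulfur-containing residues here: Met3, Cys8 (2).
Hydroxyl-bearing residues here: Thr1, Ser4, Thr9 (3).
The two groups share no amino acid, so total = 2 + 3 = 5.

5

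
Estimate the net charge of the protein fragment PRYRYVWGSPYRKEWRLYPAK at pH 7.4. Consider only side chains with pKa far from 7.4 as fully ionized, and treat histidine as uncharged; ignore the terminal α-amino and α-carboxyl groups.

+5

Near pH 7.4, K and R contribute +1 each, D and E contribute −1 each, and every other side chain (His included, as stated) is uncharged.
Positive (K, R): R2, R4, R12, K13, R16, K21 → +6.
Negative (D, E): E14 → −1.
Net charge = (+6) + (−1) = +5.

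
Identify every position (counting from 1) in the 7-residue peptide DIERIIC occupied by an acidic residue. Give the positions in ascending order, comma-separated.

The acidic residues are Asp (D) and Glu (E), whose side chains end in a carboxylate group.
Matching residues: D1, E3.

1, 3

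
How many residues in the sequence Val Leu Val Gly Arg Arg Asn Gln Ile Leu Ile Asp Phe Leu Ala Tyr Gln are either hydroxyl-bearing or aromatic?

2

Hydroxyl-bearing: S, T, Y. Aromatic: F, W, Y.
Hydroxyl-bearing residues here: Tyr16 (1).
Aromatic residues here: Phe13, Tyr16 (2).
Y is in both groups, so the 1 Y residue must not be double-counted.
Total = 1 + 2 − 1 = 2.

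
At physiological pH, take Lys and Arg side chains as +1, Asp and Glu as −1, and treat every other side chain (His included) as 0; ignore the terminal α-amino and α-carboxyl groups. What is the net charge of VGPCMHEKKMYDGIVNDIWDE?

-3

Positive (K, R): K8, K9 → +2.
Negative (D, E): E7, D12, D17, D20, E21 → −5.
Net charge = (+2) + (−5) = −3.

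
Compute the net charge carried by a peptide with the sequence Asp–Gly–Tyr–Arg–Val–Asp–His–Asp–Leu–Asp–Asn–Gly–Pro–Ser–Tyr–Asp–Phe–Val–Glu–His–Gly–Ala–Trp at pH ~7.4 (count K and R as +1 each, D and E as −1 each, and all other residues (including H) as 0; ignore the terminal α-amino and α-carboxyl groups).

-5

Positive (K, R): Arg4 → +1.
Negative (D, E): Asp1, Asp6, Asp8, Asp10, Asp16, Glu19 → −6.
Net charge = (+1) + (−6) = −5.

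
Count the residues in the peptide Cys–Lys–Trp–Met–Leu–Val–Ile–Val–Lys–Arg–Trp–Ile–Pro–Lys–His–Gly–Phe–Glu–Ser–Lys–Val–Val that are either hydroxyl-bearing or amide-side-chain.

1

Hydroxyl-bearing: S, T, Y. Amide-side-chain: N, Q.
Hydroxyl-bearing residues here: Ser19 (1).
Amide-side-chain residues here: none (0).
The two groups share no amino acid, so total = 1 + 0 = 1.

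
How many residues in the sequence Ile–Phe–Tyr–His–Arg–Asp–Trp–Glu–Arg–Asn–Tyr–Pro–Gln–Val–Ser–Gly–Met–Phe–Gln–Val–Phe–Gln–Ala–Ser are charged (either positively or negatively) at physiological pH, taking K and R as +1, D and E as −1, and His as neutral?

Charged side chains at pH ~7.4: K, R (positive); D, E (negative).
Matching residues: Arg5, Asp6, Glu8, Arg9.

4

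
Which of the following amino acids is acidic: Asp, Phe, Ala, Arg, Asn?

Asp

Only D (aspartate) and E (glutamate) carry a side-chain carboxylic acid.
Of the listed options, only Asp belongs to this group.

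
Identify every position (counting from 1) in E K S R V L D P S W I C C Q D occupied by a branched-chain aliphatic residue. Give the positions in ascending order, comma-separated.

V, L, and I make up the branched-chain aliphatic group.
Matching residues: V5, L6, I11.

5, 6, 11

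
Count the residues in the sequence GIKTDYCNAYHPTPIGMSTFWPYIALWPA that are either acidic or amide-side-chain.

2

Acidic: D, E. Amide-side-chain: N, Q.
Acidic residues here: D5 (1).
Amide-side-chain residues here: N8 (1).
The two groups share no amino acid, so total = 1 + 1 = 2.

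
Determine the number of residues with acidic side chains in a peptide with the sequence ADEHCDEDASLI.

5

Only D (aspartate) and E (glutamate) carry a side-chain carboxylic acid.
Matching residues: D2, E3, D6, E7, D8.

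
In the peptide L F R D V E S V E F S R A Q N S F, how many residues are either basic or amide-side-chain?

Basic: H, K, R. Amide-side-chain: N, Q.
Basic residues here: R3, R12 (2).
Amide-side-chain residues here: Q14, N15 (2).
The two groups share no amino acid, so total = 2 + 2 = 4.

4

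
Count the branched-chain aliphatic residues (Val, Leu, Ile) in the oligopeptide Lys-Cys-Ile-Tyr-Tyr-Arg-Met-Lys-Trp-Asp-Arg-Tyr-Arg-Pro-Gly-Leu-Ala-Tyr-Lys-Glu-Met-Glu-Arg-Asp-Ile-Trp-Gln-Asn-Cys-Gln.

3

Matching residues: Ile3, Leu16, Ile25.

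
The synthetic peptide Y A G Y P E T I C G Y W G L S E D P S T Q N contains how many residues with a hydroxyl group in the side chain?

The –OH-bearing residues are Ser, Thr (aliphatic alcohols), and Tyr (phenol).
Matching residues: Y1, Y4, T7, Y11, S15, S19, T20.

7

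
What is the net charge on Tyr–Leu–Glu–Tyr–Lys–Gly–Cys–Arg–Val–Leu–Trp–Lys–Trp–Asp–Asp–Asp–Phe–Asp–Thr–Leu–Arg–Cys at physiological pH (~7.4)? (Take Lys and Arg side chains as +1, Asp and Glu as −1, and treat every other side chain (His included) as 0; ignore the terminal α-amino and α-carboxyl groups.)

Positive (K, R): Lys5, Arg8, Lys12, Arg21 → +4.
Negative (D, E): Glu3, Asp14, Asp15, Asp16, Asp18 → −5.
Net charge = (+4) + (−5) = −1.

-1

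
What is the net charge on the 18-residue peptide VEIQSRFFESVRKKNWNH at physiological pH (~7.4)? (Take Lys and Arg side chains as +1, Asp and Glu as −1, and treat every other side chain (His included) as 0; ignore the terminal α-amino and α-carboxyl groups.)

Positive (K, R): R6, R12, K13, K14 → +4.
Negative (D, E): E2, E9 → −2.
Net charge = (+4) + (−2) = +2.

+2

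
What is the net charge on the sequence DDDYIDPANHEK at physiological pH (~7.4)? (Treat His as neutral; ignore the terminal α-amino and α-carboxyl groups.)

Near pH 7.4, K and R contribute +1 each, D and E contribute −1 each, and every other side chain (His included, as stated) is uncharged.
Positive (K, R): K12 → +1.
Negative (D, E): D1, D2, D3, D6, E11 → −5.
Net charge = (+1) + (−5) = −4.

-4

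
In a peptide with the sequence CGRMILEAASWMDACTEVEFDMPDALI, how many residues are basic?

1

K, R, and H are the three residues with basic side chains (ε-amine, guanidinium, and imidazole respectively).
Matching residues: R3.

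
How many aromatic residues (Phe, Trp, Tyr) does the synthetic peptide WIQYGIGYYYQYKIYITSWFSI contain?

Matching residues: W1, Y4, Y8, Y9, Y10, Y12, Y15, W19, F20.

9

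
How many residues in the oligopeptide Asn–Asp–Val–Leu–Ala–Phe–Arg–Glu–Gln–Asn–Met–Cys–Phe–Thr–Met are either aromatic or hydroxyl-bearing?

3

Aromatic: F, W, Y. Hydroxyl-bearing: S, T, Y.
Aromatic residues here: Phe6, Phe13 (2).
Hydroxyl-bearing residues here: Thr14 (1).
(Y belongs to both groups, but none appear in this sequence.) Total = 2 + 1 = 3.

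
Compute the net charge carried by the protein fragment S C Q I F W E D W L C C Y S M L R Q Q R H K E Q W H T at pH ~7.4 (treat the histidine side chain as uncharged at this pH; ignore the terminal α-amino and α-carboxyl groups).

0

The side chains ionized at physiological pH are Lys/Arg (+1) and Asp/Glu (−1); with His treated as neutral, nothing else contributes.
Positive (K, R): R17, R20, K22 → +3.
Negative (D, E): E7, D8, E23 → −3.
Net charge = (+3) + (−3) = 0.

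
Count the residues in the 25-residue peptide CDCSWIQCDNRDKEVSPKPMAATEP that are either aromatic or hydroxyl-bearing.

4

Aromatic: F, W, Y. Hydroxyl-bearing: S, T, Y.
Aromatic residues here: W5 (1).
Hydroxyl-bearing residues here: S4, S16, T23 (3).
(Y belongs to both groups, but none appear in this sequence.) Total = 1 + 3 = 4.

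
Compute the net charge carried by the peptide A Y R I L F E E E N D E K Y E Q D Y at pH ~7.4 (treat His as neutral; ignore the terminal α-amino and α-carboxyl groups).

-5

Near pH 7.4, K and R contribute +1 each, D and E contribute −1 each, and every other side chain (His included, as stated) is uncharged.
Positive (K, R): R3, K13 → +2.
Negative (D, E): E7, E8, E9, D11, E12, E15, D17 → −7.
Net charge = (+2) + (−7) = −5.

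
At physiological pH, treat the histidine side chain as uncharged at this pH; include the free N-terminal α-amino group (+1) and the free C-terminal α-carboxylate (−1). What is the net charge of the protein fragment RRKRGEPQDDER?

At pH ~7.4 the Lys and Arg side chains are protonated (+1), the Asp and Glu side chains are deprotonated (−1), and with His taken as neutral all other side chains carry no charge.
Positive (K, R): R1, R2, K3, R4, R12 → +5.
Negative (D, E): E6, D9, D10, E11 → −4.
The N-terminus (+1) and C-terminus (−1) cancel.
Net charge = (+5) + (−4) = +1.

+1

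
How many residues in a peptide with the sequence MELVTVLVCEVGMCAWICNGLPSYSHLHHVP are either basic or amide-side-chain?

4

Basic: H, K, R. Amide-side-chain: N, Q.
Basic residues here: H26, H28, H29 (3).
Amide-side-chain residues here: N19 (1).
The two groups share no amino acid, so total = 3 + 1 = 4.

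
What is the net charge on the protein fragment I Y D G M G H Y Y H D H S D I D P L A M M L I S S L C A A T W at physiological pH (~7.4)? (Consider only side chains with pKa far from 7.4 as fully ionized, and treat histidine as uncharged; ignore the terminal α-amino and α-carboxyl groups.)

The side chains ionized at physiological pH are Lys/Arg (+1) and Asp/Glu (−1); with His treated as neutral, nothing else contributes.
Positive (K, R): none → +0.
Negative (D, E): D3, D11, D14, D16 → −4.
Net charge = (+0) + (−4) = −4.

-4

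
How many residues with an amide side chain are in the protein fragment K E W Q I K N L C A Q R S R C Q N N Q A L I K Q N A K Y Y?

Asparagine (N) and glutamine (Q) have uncharged amide side chains.
Matching residues: Q4, N7, Q11, Q16, N17, N18, Q19, Q24, N25.

9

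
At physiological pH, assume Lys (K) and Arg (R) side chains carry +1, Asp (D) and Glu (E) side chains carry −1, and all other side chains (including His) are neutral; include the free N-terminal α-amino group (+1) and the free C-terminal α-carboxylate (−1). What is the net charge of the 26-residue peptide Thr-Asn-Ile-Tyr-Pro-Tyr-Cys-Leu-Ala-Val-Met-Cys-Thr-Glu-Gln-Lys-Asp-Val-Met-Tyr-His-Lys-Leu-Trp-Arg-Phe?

Positive (K, R): Lys16, Lys22, Arg25 → +3.
Negative (D, E): Glu14, Asp17 → −2.
The N-terminus (+1) and C-terminus (−1) cancel.
Net charge = (+3) + (−2) = +1.

+1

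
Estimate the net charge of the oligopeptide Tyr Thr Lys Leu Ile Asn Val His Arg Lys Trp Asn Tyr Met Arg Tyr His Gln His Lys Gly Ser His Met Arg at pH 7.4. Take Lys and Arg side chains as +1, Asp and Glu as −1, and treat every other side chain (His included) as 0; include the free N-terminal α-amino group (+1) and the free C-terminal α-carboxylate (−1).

Positive (K, R): Lys3, Arg9, Lys10, Arg15, Lys20, Arg25 → +6.
Negative (D, E): none → −0.
The N-terminus (+1) and C-terminus (−1) cancel.
Net charge = (+6) + (−0) = +6.

+6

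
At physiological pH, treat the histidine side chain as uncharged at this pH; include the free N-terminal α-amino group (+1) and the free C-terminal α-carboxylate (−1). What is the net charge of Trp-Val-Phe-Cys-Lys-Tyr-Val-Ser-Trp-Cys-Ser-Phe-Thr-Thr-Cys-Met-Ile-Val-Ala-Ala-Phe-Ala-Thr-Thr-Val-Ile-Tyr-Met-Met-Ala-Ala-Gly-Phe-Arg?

Near pH 7.4, K and R contribute +1 each, D and E contribute −1 each, and every other side chain (His included, as stated) is uncharged.
Positive (K, R): Lys5, Arg34 → +2.
Negative (D, E): none → −0.
The N-terminus (+1) and C-terminus (−1) cancel.
Net charge = (+2) + (−0) = +2.

+2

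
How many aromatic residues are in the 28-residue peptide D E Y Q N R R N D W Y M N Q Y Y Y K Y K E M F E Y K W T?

F, W, and Y each carry an aromatic ring on the side chain.
Matching residues: Y3, W10, Y11, Y15, Y16, Y17, Y19, F23, Y25, W27.

10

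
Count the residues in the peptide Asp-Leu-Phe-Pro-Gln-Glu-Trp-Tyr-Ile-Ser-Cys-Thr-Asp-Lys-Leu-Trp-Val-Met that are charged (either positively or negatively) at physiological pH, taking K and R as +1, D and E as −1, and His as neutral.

4

Charged side chains at pH ~7.4: K, R (positive); D, E (negative).
Matching residues: Asp1, Glu6, Asp13, Lys14.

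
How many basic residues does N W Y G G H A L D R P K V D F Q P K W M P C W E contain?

4

Lysine (K), arginine (R), and histidine (H) have basic, nitrogen-containing side chains.
Matching residues: H6, R10, K12, K18.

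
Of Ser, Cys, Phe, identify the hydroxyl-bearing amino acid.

Serine (S), threonine (T), and tyrosine (Y) each carry a hydroxyl group on the side chain.
Of the listed options, only Ser belongs to this group.

Ser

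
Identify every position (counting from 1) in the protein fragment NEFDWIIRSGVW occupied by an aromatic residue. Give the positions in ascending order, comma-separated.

3, 5, 12

Matching residues: F3, W5, W12.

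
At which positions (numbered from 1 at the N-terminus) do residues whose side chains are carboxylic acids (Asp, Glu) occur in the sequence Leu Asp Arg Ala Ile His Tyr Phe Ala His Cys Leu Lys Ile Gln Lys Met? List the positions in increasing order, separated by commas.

2

Matching residues: Asp2.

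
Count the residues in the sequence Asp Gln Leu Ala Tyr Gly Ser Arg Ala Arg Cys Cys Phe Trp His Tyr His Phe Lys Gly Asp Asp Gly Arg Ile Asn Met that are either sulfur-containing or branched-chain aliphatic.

Sulfur-containing: C, M. Branched-chain aliphatic: I, L, V.
Sulfur-containing residues here: Cys11, Cys12, Met27 (3).
Branched-chain aliphatic residues here: Leu3, Ile25 (2).
The two groups share no amino acid, so total = 3 + 2 = 5.

5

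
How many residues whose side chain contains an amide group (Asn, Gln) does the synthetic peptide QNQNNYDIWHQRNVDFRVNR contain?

8

Matching residues: Q1, N2, Q3, N4, N5, Q11, N13, N19.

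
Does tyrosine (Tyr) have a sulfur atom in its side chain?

No

Cysteine (C, thiol) and methionine (M, thioether) are the two sulfur-containing amino acids.
Tyrosine is not in this group.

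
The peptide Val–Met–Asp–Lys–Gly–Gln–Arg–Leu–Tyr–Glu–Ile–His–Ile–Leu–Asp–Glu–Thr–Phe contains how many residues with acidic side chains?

4

Aspartate (D) and glutamate (E) have carboxylic-acid side chains and are the acidic amino acids.
Matching residues: Asp3, Glu10, Asp15, Glu16.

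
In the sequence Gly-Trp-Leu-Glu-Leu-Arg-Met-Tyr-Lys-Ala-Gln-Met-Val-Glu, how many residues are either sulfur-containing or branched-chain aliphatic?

Sulfur-containing: C, M. Branched-chain aliphatic: I, L, V.
Sulfur-containing residues here: Met7, Met12 (2).
Branched-chain aliphatic residues here: Leu3, Leu5, Val13 (3).
The two groups share no amino acid, so total = 2 + 3 = 5.

5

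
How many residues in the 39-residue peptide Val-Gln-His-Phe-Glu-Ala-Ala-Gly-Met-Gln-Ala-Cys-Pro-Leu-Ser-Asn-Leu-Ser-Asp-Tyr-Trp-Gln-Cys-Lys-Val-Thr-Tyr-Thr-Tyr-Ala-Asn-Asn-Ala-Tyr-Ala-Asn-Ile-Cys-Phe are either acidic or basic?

4

Acidic: D, E. Basic: H, K, R.
Acidic residues here: Glu5, Asp19 (2).
Basic residues here: His3, Lys24 (2).
The two groups share no amino acid, so total = 2 + 2 = 4.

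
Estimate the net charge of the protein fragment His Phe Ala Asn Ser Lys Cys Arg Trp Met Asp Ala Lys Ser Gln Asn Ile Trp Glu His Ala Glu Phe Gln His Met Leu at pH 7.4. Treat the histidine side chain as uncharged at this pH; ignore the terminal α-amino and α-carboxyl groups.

0

Near pH 7.4, K and R contribute +1 each, D and E contribute −1 each, and every other side chain (His included, as stated) is uncharged.
Positive (K, R): Lys6, Arg8, Lys13 → +3.
Negative (D, E): Asp11, Glu19, Glu22 → −3.
Net charge = (+3) + (−3) = 0.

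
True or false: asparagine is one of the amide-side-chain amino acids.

True

Only N (asparagine) and Q (glutamine) carry a side-chain carboxamide.
Asparagine is in this group.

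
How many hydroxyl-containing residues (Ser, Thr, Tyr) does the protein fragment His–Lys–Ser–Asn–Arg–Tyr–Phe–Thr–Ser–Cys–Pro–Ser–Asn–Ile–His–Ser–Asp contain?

6

Matching residues: Ser3, Tyr6, Thr8, Ser9, Ser12, Ser16.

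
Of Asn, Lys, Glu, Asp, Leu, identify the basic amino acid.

Lysine (K), arginine (R), and histidine (H) have basic, nitrogen-containing side chains.
Of the listed options, only Lys belongs to this group.

Lys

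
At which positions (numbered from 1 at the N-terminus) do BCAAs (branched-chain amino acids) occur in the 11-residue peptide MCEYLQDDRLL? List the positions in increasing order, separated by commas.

5, 10, 11

The BCAAs are Val, Leu, and Ile — aliphatic side chains with a branch point.
Matching residues: L5, L10, L11.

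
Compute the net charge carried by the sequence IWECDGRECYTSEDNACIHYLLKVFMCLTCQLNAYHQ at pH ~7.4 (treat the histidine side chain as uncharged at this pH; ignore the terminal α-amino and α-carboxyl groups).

The side chains ionized at physiological pH are Lys/Arg (+1) and Asp/Glu (−1); with His treated as neutral, nothing else contributes.
Positive (K, R): R7, K23 → +2.
Negative (D, E): E3, D5, E8, E13, D14 → −5.
Net charge = (+2) + (−5) = −3.

-3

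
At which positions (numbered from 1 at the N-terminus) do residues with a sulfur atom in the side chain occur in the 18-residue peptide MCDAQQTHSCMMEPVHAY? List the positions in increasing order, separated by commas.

1, 2, 10, 11, 12

Cysteine (C, thiol) and methionine (M, thioether) are the two sulfur-containing amino acids.
Matching residues: M1, C2, C10, M11, M12.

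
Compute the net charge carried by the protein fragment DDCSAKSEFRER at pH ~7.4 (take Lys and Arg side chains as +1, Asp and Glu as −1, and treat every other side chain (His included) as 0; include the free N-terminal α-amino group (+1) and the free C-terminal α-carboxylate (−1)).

-1

Positive (K, R): K6, R10, R12 → +3.
Negative (D, E): D1, D2, E8, E11 → −4.
The N-terminus (+1) and C-terminus (−1) cancel.
Net charge = (+3) + (−4) = −1.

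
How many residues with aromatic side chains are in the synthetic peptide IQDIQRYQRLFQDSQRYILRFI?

4

F, W, and Y each carry an aromatic ring on the side chain.
Matching residues: Y7, F11, Y17, F21.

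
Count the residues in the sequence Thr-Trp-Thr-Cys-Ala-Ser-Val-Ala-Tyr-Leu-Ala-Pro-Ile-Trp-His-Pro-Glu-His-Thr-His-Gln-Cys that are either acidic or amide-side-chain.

2

Acidic: D, E. Amide-side-chain: N, Q.
Acidic residues here: Glu17 (1).
Amide-side-chain residues here: Gln21 (1).
The two groups share no amino acid, so total = 1 + 1 = 2.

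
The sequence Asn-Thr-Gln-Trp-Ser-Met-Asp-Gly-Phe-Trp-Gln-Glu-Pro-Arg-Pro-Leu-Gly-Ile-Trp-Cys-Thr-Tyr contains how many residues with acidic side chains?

2

Only D (aspartate) and E (glutamate) carry a side-chain carboxylic acid.
Matching residues: Asp7, Glu12.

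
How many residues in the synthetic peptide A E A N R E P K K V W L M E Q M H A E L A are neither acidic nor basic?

Acidic: D, E. Basic: K, R, H. All other residues are neither.
Matching residues: A1, A3, N4, P7, V10, W11, L12, M13, Q15, M16, A18, L20, A21.

13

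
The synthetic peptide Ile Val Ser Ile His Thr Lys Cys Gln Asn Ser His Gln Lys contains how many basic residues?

K, R, and H are the three residues with basic side chains (ε-amine, guanidinium, and imidazole respectively).
Matching residues: His5, Lys7, His12, Lys14.

4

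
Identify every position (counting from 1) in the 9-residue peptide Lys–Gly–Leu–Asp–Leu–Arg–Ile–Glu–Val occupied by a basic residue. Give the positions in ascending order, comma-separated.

1, 6

The basic amino acids are Lys (K), Arg (R), and His (H).
Matching residues: Lys1, Arg6.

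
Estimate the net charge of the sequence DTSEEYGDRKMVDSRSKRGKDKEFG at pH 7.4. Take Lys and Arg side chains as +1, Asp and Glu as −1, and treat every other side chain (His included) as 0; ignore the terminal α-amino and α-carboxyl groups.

0

Positive (K, R): R9, K10, R15, K17, R18, K20, K22 → +7.
Negative (D, E): D1, E4, E5, D8, D13, D21, E23 → −7.
Net charge = (+7) + (−7) = 0.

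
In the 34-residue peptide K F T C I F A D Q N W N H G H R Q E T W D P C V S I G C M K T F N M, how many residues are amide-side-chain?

Only N (asparagine) and Q (glutamine) carry a side-chain carboxamide.
Matching residues: Q9, N10, N12, Q17, N33.

5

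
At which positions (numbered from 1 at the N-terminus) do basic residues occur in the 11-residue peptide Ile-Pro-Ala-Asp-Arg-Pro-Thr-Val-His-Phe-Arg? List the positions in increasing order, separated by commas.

Lysine (K), arginine (R), and histidine (H) have basic, nitrogen-containing side chains.
Matching residues: Arg5, His9, Arg11.

5, 9, 11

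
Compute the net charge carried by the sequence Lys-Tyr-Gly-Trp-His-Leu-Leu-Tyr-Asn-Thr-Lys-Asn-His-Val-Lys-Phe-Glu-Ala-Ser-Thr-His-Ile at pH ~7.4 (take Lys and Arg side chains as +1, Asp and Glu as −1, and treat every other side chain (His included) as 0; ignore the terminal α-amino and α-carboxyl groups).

+2

Positive (K, R): Lys1, Lys11, Lys15 → +3.
Negative (D, E): Glu17 → −1.
Net charge = (+3) + (−1) = +2.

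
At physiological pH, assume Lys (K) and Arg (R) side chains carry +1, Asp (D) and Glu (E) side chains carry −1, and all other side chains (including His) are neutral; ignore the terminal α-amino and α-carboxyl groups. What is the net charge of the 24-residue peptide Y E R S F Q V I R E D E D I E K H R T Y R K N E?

-1

Positive (K, R): R3, R9, K16, R18, R21, K22 → +6.
Negative (D, E): E2, E10, D11, E12, D13, E15, E24 → −7.
Net charge = (+6) + (−7) = −1.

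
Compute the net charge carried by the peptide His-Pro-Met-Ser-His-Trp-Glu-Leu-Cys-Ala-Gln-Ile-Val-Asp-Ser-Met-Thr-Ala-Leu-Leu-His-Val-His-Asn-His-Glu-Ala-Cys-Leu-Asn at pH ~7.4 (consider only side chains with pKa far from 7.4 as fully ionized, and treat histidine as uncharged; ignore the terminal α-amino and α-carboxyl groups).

The side chains ionized at physiological pH are Lys/Arg (+1) and Asp/Glu (−1); with His treated as neutral, nothing else contributes.
Positive (K, R): none → +0.
Negative (D, E): Glu7, Asp14, Glu26 → −3.
Net charge = (+0) + (−3) = −3.

-3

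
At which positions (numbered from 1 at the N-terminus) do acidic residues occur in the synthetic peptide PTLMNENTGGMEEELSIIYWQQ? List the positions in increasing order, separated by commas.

Only D (aspartate) and E (glutamate) carry a side-chain carboxylic acid.
Matching residues: E6, E12, E13, E14.

6, 12, 13, 14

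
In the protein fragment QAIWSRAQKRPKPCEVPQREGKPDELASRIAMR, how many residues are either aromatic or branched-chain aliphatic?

5

Aromatic: F, W, Y. Branched-chain aliphatic: I, L, V.
Aromatic residues here: W4 (1).
Branched-chain aliphatic residues here: I3, V16, L26, I30 (4).
The two groups share no amino acid, so total = 1 + 4 = 5.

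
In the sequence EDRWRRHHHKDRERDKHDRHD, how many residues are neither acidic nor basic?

1

Acidic: D, E. Basic: K, R, H. All other residues are neither.
Matching residues: W4.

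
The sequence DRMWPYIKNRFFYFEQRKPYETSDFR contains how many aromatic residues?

Phenylalanine (F), tryptophan (W), and tyrosine (Y) have aromatic ring side chains.
Matching residues: W4, Y6, F11, F12, Y13, F14, Y20, F25.

8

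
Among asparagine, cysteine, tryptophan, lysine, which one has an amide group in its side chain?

asparagine

Only N (asparagine) and Q (glutamine) carry a side-chain carboxamide.
Of the listed options, only asparagine belongs to this group.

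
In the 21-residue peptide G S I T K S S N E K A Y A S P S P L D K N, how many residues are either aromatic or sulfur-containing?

Aromatic: F, W, Y. Sulfur-containing: C, M.
Aromatic residues here: Y12 (1).
Sulfur-containing residues here: none (0).
The two groups share no amino acid, so total = 1 + 0 = 1.

1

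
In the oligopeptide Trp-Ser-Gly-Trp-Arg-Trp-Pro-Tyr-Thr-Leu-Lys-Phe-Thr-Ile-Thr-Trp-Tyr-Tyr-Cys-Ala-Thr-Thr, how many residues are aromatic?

F, W, and Y each carry an aromatic ring on the side chain.
Matching residues: Trp1, Trp4, Trp6, Tyr8, Phe12, Trp16, Tyr17, Tyr18.

8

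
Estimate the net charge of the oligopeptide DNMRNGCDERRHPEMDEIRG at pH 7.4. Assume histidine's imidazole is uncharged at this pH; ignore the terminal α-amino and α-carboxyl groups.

-2

At pH ~7.4 the Lys and Arg side chains are protonated (+1), the Asp and Glu side chains are deprotonated (−1), and with His taken as neutral all other side chains carry no charge.
Positive (K, R): R4, R10, R11, R19 → +4.
Negative (D, E): D1, D8, E9, E14, D16, E17 → −6.
Net charge = (+4) + (−6) = −2.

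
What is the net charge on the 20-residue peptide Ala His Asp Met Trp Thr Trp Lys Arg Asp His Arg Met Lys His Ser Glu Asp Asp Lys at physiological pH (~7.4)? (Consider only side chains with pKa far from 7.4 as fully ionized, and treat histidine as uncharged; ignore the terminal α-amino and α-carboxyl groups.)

0

Near pH 7.4, K and R contribute +1 each, D and E contribute −1 each, and every other side chain (His included, as stated) is uncharged.
Positive (K, R): Lys8, Arg9, Arg12, Lys14, Lys20 → +5.
Negative (D, E): Asp3, Asp10, Glu17, Asp18, Asp19 → −5.
Net charge = (+5) + (−5) = 0.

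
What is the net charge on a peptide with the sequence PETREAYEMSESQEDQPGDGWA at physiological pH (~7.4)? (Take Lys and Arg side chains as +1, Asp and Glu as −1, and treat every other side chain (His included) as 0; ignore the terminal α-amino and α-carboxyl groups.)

-6

Positive (K, R): R4 → +1.
Negative (D, E): E2, E5, E8, E11, E14, D15, D19 → −7.
Net charge = (+1) + (−7) = −6.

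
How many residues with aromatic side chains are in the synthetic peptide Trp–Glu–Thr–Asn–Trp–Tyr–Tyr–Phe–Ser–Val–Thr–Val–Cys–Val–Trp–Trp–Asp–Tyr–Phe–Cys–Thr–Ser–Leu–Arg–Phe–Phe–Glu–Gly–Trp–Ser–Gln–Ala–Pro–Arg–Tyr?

13

F, W, and Y each carry an aromatic ring on the side chain.
Matching residues: Trp1, Trp5, Tyr6, Tyr7, Phe8, Trp15, Trp16, Tyr18, Phe19, Phe25, Phe26, Trp29, Tyr35.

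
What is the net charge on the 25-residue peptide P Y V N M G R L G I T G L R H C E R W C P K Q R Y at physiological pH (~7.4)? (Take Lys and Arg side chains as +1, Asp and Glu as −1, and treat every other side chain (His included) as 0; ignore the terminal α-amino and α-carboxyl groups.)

+4

Positive (K, R): R7, R14, R18, K22, R24 → +5.
Negative (D, E): E17 → −1.
Net charge = (+5) + (−1) = +4.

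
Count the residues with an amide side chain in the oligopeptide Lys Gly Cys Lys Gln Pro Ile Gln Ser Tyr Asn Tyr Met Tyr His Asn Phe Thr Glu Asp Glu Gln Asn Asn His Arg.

7

The amide-side-chain residues are Asn (N) and Gln (Q).
Matching residues: Gln5, Gln8, Asn11, Asn16, Gln22, Asn23, Asn24.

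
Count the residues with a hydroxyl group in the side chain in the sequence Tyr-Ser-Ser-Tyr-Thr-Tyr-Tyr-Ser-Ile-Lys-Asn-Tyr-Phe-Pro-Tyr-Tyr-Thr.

12

S, T, and Y are the three residues with a side-chain hydroxyl.
Matching residues: Tyr1, Ser2, Ser3, Tyr4, Thr5, Tyr6, Tyr7, Ser8, Tyr12, Tyr15, Tyr16, Thr17.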